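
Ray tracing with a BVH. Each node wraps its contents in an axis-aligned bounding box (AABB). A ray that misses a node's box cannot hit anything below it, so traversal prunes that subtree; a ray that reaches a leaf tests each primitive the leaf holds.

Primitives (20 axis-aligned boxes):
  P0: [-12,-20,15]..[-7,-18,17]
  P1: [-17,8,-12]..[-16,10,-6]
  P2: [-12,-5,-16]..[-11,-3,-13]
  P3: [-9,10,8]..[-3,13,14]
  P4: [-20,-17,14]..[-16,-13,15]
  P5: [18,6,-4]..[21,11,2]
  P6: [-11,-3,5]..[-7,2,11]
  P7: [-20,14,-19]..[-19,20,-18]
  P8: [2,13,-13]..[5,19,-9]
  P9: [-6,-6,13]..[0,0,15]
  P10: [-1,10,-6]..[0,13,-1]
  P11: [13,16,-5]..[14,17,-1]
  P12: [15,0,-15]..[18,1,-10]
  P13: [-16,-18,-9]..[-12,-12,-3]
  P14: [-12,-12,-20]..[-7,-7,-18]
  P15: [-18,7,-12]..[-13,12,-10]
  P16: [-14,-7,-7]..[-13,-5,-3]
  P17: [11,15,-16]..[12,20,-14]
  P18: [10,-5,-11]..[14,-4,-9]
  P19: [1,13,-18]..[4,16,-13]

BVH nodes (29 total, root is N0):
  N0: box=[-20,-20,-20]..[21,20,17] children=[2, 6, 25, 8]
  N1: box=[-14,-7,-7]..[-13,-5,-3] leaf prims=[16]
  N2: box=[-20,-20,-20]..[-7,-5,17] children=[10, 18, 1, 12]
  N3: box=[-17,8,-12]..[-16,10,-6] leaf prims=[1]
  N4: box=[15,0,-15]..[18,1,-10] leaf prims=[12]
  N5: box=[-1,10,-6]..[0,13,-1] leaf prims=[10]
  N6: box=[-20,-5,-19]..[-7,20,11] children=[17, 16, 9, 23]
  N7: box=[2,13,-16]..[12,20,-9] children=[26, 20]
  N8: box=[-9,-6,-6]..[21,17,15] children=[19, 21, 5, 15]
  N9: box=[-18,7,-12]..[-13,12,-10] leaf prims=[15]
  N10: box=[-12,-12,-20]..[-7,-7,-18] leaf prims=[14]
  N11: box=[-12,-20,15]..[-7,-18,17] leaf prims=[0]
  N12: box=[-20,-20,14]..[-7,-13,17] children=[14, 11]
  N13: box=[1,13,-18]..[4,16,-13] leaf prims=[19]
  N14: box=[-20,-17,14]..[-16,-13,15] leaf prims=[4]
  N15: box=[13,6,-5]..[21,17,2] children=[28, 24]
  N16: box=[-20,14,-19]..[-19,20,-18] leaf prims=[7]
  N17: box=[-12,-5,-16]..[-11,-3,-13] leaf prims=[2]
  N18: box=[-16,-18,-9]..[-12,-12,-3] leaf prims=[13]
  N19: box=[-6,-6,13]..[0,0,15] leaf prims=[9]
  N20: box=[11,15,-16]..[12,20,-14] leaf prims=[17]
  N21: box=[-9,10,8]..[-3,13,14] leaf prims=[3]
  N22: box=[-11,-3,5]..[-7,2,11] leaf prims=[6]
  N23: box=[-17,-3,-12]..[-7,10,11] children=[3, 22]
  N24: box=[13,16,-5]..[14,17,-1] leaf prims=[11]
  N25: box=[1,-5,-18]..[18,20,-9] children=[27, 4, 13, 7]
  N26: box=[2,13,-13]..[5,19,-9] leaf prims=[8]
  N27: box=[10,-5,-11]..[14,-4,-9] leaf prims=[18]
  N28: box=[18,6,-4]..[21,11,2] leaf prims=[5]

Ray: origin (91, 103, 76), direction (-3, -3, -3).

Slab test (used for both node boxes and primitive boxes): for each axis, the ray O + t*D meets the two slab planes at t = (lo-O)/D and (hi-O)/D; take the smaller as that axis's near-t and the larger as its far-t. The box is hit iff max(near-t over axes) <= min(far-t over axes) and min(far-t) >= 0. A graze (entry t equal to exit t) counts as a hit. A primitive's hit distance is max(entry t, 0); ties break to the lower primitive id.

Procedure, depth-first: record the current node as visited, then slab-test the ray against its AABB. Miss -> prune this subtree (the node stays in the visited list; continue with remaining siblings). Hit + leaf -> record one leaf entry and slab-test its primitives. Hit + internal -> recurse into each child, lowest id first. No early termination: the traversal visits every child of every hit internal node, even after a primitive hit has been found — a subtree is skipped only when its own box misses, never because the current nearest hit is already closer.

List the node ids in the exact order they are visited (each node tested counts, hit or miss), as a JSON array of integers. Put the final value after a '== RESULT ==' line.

Traverse from the root:
N0 x:[70/3,37] y:[83/3,41] z:[59/3,32] -> hit [83/3,32], descend [2, 6, 8, 25]
  N2 x:[98/3,37] y:[36,41] z:[59/3,32] -> miss, prune
  N6 x:[98/3,37] y:[83/3,36] z:[65/3,95/3] -> miss, prune
  N8 x:[70/3,100/3] y:[86/3,109/3] z:[61/3,82/3] -> miss, prune
  N25 x:[73/3,30] y:[83/3,36] z:[85/3,94/3] -> hit [85/3,30], descend [4, 7, 13, 27]
    N4 x:[73/3,76/3] y:[34,103/3] z:[86/3,91/3] -> miss, prune
    N7 x:[79/3,89/3] y:[83/3,30] z:[85/3,92/3] -> hit [85/3,89/3], descend [20, 26]
      N20 x:[79/3,80/3] y:[83/3,88/3] z:[30,92/3] -> miss, prune
      N26 x:[86/3,89/3] y:[28,30] z:[85/3,89/3] -> hit [86/3,89/3] leaf, test {P8@t=86/3}
    N13 x:[29,30] y:[29,30] z:[89/3,94/3] -> hit [89/3,30] leaf, test {P19@t=89/3}
    N27 x:[77/3,27] y:[107/3,36] z:[85/3,29] -> miss, prune

Summary -> nodes [0, 2, 6, 8, 25, 4, 7, 20, 26, 13, 27]; box-tests=11; leaf-entries=2; first=P8

== RESULT ==
[0, 2, 6, 8, 25, 4, 7, 20, 26, 13, 27]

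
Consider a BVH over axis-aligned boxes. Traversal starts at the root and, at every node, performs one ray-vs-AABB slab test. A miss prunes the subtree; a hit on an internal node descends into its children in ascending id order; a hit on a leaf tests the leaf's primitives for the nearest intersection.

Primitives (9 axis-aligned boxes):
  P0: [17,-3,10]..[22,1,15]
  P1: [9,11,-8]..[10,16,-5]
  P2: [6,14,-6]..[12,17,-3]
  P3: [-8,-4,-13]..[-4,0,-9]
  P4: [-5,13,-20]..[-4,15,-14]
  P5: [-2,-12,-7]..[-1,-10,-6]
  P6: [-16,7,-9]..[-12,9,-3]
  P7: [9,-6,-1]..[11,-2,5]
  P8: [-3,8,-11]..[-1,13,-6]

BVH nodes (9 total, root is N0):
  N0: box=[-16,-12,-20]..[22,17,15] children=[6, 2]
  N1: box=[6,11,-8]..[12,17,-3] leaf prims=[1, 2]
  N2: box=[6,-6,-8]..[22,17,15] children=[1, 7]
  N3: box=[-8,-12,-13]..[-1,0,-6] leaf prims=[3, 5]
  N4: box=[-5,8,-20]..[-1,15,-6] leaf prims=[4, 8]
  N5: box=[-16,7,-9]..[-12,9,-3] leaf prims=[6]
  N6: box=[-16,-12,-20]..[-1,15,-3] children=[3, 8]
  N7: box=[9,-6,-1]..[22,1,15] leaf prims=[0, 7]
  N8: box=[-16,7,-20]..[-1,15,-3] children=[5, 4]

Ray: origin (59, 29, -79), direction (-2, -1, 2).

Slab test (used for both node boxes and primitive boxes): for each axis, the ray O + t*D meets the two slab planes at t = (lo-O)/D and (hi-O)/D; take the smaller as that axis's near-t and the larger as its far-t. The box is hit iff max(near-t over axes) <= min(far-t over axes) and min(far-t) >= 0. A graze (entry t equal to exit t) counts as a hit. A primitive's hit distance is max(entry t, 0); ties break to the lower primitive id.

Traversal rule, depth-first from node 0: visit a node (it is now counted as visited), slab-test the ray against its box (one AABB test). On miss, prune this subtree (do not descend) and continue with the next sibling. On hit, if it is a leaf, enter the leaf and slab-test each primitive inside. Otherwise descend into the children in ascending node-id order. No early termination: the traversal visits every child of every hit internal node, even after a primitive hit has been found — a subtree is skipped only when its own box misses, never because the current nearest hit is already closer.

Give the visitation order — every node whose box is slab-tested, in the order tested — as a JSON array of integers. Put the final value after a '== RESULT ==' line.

Walk:
N0 x:[37/2,75/2] y:[12,41] z:[59/2,47] -> hit [59/2,75/2], descend [2, 6]
  N2 x:[37/2,53/2] y:[12,35] z:[71/2,47] -> miss, prune
  N6 x:[30,75/2] y:[14,41] z:[59/2,38] -> hit [30,75/2], descend [3, 8]
    N3 x:[30,67/2] y:[29,41] z:[33,73/2] -> hit [33,67/2] leaf, test {P3@t=33, P5(miss)}
    N8 x:[30,75/2] y:[14,22] z:[59/2,38] -> miss, prune

5 AABB tests over nodes [0, 2, 6, 3, 8]; 1 leaf entered; closest P3.

== RESULT ==
[0, 2, 6, 3, 8]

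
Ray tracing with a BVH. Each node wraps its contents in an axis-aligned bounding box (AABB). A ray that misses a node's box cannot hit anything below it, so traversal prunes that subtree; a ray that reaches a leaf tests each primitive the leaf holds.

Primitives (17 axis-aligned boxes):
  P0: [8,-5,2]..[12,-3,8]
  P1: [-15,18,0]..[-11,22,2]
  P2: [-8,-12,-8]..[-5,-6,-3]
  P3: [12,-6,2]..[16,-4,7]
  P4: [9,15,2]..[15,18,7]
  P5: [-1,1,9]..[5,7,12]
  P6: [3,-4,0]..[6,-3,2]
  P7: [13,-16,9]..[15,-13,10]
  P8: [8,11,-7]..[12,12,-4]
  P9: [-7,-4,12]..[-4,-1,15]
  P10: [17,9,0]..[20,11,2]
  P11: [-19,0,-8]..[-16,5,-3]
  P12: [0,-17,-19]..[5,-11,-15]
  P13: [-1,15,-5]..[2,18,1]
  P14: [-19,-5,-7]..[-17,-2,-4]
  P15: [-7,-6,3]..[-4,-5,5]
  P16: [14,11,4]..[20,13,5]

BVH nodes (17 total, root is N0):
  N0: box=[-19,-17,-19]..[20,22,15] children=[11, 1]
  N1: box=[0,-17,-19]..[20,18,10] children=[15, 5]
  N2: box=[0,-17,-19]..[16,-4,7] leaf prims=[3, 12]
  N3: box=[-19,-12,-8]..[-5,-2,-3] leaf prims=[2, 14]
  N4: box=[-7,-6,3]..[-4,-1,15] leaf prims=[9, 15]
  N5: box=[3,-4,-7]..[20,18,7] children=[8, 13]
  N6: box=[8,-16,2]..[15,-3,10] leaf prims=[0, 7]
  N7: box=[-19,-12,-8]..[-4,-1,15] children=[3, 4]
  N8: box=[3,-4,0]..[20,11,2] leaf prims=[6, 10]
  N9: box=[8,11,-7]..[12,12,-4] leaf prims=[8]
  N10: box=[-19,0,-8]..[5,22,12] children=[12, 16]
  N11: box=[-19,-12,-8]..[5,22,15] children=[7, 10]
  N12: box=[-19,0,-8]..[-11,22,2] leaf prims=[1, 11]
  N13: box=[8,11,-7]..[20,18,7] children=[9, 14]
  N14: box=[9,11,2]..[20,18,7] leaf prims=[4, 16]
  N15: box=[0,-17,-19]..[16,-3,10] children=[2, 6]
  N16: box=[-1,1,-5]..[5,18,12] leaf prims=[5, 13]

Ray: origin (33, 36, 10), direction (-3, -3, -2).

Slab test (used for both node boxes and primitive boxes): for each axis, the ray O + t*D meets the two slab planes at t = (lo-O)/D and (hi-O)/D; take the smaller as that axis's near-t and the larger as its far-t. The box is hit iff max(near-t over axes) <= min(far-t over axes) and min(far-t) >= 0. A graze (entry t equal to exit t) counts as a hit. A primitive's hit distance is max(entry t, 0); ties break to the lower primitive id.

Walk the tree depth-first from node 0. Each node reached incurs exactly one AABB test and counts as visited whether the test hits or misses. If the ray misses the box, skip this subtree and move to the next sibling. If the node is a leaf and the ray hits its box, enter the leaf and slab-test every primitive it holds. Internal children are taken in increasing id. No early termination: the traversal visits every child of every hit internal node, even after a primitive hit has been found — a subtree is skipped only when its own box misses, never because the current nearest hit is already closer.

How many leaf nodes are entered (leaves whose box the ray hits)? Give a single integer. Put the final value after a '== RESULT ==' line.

Traverse from the root:
N0 x:[13/3,52/3] y:[14/3,53/3] z:[-5/2,29/2] -> hit [14/3,29/2], descend [1, 11]
  N1 x:[13/3,11] y:[6,53/3] z:[0,29/2] -> hit [6,11], descend [5, 15]
    N5 x:[13/3,10] y:[6,40/3] z:[3/2,17/2] -> hit [6,17/2], descend [8, 13]
      N8 x:[13/3,10] y:[25/3,40/3] z:[4,5] -> miss, prune
      N13 x:[13/3,25/3] y:[6,25/3] z:[3/2,17/2] -> hit [6,25/3], descend [9, 14]
        N9 x:[7,25/3] y:[8,25/3] z:[7,17/2] -> hit [8,25/3] leaf, test {P8@t=8}
        N14 x:[13/3,8] y:[6,25/3] z:[3/2,4] -> miss, prune
    N15 x:[17/3,11] y:[13,53/3] z:[0,29/2] -> miss, prune
  N11 x:[28/3,52/3] y:[14/3,16] z:[-5/2,9] -> miss, prune

Visited [0, 1, 5, 8, 13, 9, 14, 15, 11]. Tests: 9 box, 1 leaf. Nearest: P8.

== RESULT ==
1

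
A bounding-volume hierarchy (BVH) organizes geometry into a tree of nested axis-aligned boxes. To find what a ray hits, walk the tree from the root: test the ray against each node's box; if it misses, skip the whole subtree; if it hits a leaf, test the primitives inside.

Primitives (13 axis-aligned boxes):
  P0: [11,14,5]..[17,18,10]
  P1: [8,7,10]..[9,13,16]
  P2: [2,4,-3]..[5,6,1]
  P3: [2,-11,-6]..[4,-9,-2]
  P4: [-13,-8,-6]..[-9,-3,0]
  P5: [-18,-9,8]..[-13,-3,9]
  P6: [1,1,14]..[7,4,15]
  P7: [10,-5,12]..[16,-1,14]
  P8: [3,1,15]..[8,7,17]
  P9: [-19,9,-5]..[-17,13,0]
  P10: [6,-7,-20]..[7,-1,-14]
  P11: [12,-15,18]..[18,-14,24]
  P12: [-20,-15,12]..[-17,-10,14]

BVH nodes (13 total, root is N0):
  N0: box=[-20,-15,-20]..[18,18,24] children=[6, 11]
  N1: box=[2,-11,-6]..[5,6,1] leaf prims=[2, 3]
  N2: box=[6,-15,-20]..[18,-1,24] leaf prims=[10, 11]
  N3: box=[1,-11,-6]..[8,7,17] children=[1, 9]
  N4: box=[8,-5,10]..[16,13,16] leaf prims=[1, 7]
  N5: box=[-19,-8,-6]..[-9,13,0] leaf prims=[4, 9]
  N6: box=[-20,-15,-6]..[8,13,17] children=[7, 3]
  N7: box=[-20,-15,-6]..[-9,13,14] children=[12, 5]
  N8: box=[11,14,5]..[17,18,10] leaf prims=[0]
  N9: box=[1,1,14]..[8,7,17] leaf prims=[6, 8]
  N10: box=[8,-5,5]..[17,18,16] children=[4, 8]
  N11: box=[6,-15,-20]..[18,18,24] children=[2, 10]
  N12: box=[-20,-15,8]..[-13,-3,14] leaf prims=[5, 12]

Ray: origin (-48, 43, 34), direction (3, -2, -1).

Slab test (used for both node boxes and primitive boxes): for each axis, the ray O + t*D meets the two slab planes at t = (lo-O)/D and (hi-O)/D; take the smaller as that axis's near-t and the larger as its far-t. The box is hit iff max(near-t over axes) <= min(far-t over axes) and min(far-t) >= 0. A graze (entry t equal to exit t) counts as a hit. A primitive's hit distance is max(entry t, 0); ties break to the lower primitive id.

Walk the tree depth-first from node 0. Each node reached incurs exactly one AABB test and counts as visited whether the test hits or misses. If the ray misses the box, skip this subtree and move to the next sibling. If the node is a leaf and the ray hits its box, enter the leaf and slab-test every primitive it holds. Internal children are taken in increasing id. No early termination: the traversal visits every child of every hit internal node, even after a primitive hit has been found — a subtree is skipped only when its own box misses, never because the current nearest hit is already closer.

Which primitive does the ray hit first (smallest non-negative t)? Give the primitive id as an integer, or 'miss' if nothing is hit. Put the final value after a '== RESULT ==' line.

Walk:
N0 x:[28/3,22] y:[25/2,29] z:[10,54] -> hit [25/2,22], descend [6, 11]
  N6 x:[28/3,56/3] y:[15,29] z:[17,40] -> hit [17,56/3], descend [3, 7]
    N3 x:[49/3,56/3] y:[18,27] z:[17,40] -> hit [18,56/3], descend [1, 9]
      N1 x:[50/3,53/3] y:[37/2,27] z:[33,40] -> miss, prune
      N9 x:[49/3,56/3] y:[18,21] z:[17,20] -> hit [18,56/3] leaf, test {P6(miss), P8@t=18}
    N7 x:[28/3,13] y:[15,29] z:[20,40] -> miss, prune
  N11 x:[18,22] y:[25/2,29] z:[10,54] -> hit [18,22], descend [2, 10]
    N2 x:[18,22] y:[22,29] z:[10,54] -> hit [22,22] leaf, test {P10(miss), P11(miss)}
    N10 x:[56/3,65/3] y:[25/2,24] z:[18,29] -> hit [56/3,65/3], descend [4, 8]
      N4 x:[56/3,64/3] y:[15,24] z:[18,24] -> hit [56/3,64/3] leaf, test {P1(miss), P7(miss)}
      N8 x:[59/3,65/3] y:[25/2,29/2] z:[24,29] -> miss, prune

11 AABB tests over nodes [0, 6, 3, 1, 9, 7, 11, 2, 10, 4, 8]; 3 leaves entered; closest P8.

== RESULT ==
8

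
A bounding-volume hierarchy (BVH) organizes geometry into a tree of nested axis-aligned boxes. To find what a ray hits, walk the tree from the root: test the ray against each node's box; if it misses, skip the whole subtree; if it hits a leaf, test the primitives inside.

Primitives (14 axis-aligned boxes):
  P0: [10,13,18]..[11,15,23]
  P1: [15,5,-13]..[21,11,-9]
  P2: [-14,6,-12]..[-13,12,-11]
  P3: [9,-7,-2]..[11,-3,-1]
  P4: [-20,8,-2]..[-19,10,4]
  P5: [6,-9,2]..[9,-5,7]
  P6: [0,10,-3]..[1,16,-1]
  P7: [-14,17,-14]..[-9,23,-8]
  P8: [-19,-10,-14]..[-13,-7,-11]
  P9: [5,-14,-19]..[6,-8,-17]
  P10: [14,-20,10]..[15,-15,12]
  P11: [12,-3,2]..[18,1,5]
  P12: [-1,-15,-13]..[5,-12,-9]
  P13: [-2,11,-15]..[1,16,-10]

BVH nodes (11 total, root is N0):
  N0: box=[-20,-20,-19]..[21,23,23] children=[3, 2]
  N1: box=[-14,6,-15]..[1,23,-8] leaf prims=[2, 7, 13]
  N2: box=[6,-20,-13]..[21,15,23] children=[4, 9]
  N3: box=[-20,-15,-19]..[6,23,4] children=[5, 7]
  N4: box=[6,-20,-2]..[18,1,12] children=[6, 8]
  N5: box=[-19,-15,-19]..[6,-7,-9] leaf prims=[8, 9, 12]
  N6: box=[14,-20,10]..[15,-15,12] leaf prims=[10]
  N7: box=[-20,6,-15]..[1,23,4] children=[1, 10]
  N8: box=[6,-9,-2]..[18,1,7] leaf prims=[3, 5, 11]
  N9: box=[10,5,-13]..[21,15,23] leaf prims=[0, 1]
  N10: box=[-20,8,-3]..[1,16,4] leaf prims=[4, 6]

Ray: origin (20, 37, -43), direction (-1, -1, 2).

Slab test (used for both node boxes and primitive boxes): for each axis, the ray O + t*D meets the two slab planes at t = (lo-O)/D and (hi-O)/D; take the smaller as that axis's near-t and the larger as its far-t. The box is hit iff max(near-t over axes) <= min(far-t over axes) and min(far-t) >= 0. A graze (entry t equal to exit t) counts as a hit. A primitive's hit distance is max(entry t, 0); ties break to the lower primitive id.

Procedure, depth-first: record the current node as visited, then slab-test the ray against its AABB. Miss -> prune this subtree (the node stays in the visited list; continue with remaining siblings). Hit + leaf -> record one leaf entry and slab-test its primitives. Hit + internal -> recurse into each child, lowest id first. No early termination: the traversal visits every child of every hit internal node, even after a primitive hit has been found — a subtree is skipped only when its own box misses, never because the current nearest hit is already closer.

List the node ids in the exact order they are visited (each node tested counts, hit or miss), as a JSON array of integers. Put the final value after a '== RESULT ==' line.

Traverse from the root:
N0 x:[-1,40] y:[14,57] z:[12,33] -> hit [14,33], descend [2, 3]
  N2 x:[-1,14] y:[22,57] z:[15,33] -> miss, prune
  N3 x:[14,40] y:[14,52] z:[12,47/2] -> hit [14,47/2], descend [5, 7]
    N5 x:[14,39] y:[44,52] z:[12,17] -> miss, prune
    N7 x:[19,40] y:[14,31] z:[14,47/2] -> hit [19,47/2], descend [1, 10]
      N1 x:[19,34] y:[14,31] z:[14,35/2] -> miss, prune
      N10 x:[19,40] y:[21,29] z:[20,47/2] -> hit [21,47/2] leaf, test {P4(miss), P6(miss)}

order=[0, 2, 3, 5, 7, 1, 10]  |boxes|=7  |leaves|=1  hit=miss

== RESULT ==
[0, 2, 3, 5, 7, 1, 10]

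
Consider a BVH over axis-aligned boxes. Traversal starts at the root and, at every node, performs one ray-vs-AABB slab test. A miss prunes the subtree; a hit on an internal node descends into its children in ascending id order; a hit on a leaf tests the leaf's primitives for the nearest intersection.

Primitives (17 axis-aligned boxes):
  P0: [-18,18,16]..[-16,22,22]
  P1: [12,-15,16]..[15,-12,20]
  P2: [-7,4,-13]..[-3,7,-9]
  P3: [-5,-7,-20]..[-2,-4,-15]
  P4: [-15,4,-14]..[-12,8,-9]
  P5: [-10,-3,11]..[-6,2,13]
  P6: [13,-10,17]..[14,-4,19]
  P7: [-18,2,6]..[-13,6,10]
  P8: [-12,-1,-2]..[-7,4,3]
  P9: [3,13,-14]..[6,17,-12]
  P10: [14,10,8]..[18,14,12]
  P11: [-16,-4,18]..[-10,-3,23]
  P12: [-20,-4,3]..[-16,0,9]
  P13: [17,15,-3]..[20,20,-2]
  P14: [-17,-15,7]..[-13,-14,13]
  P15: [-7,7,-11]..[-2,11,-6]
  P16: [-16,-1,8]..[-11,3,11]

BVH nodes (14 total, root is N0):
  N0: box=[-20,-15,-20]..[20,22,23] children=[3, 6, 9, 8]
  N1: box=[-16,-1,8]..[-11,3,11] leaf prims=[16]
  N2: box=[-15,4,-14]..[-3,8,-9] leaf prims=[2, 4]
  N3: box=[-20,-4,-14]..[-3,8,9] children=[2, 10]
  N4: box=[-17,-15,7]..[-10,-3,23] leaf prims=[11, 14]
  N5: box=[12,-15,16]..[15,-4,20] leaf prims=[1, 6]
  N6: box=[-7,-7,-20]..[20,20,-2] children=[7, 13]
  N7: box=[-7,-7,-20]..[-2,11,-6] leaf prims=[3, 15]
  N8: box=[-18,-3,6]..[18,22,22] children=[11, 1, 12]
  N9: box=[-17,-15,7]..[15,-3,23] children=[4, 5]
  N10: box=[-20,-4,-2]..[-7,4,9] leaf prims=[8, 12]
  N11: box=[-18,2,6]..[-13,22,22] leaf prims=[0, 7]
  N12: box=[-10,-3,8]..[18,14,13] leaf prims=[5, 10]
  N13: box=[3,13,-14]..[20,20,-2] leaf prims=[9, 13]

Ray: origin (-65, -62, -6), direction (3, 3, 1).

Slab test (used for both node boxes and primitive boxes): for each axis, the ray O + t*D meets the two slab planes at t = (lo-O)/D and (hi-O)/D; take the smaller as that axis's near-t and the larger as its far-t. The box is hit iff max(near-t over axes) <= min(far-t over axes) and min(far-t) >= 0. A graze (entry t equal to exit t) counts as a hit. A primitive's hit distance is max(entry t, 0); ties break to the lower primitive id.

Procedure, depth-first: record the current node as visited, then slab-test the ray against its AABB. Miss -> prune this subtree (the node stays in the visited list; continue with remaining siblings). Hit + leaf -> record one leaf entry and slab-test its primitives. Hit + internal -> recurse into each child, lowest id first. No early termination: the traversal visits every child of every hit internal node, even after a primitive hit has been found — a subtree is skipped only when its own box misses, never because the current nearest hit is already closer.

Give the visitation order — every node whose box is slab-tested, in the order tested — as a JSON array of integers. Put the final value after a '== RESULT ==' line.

Traverse from the root:
N0 x:[15,85/3] y:[47/3,28] z:[-14,29] -> hit [47/3,28], descend [3, 6, 8, 9]
  N3 x:[15,62/3] y:[58/3,70/3] z:[-8,15] -> miss, prune
  N6 x:[58/3,85/3] y:[55/3,82/3] z:[-14,4] -> miss, prune
  N8 x:[47/3,83/3] y:[59/3,28] z:[12,28] -> hit [59/3,83/3], descend [1, 11, 12]
    N1 x:[49/3,18] y:[61/3,65/3] z:[14,17] -> miss, prune
    N11 x:[47/3,52/3] y:[64/3,28] z:[12,28] -> miss, prune
    N12 x:[55/3,83/3] y:[59/3,76/3] z:[14,19] -> miss, prune
  N9 x:[16,80/3] y:[47/3,59/3] z:[13,29] -> hit [16,59/3], descend [4, 5]
    N4 x:[16,55/3] y:[47/3,59/3] z:[13,29] -> hit [16,55/3] leaf, test {P11(miss), P14@t=16}
    N5 x:[77/3,80/3] y:[47/3,58/3] z:[22,26] -> miss, prune

Visited [0, 3, 6, 8, 1, 11, 12, 9, 4, 5]. Tests: 10 box, 1 leaf. Nearest: P14.

== RESULT ==
[0, 3, 6, 8, 1, 11, 12, 9, 4, 5]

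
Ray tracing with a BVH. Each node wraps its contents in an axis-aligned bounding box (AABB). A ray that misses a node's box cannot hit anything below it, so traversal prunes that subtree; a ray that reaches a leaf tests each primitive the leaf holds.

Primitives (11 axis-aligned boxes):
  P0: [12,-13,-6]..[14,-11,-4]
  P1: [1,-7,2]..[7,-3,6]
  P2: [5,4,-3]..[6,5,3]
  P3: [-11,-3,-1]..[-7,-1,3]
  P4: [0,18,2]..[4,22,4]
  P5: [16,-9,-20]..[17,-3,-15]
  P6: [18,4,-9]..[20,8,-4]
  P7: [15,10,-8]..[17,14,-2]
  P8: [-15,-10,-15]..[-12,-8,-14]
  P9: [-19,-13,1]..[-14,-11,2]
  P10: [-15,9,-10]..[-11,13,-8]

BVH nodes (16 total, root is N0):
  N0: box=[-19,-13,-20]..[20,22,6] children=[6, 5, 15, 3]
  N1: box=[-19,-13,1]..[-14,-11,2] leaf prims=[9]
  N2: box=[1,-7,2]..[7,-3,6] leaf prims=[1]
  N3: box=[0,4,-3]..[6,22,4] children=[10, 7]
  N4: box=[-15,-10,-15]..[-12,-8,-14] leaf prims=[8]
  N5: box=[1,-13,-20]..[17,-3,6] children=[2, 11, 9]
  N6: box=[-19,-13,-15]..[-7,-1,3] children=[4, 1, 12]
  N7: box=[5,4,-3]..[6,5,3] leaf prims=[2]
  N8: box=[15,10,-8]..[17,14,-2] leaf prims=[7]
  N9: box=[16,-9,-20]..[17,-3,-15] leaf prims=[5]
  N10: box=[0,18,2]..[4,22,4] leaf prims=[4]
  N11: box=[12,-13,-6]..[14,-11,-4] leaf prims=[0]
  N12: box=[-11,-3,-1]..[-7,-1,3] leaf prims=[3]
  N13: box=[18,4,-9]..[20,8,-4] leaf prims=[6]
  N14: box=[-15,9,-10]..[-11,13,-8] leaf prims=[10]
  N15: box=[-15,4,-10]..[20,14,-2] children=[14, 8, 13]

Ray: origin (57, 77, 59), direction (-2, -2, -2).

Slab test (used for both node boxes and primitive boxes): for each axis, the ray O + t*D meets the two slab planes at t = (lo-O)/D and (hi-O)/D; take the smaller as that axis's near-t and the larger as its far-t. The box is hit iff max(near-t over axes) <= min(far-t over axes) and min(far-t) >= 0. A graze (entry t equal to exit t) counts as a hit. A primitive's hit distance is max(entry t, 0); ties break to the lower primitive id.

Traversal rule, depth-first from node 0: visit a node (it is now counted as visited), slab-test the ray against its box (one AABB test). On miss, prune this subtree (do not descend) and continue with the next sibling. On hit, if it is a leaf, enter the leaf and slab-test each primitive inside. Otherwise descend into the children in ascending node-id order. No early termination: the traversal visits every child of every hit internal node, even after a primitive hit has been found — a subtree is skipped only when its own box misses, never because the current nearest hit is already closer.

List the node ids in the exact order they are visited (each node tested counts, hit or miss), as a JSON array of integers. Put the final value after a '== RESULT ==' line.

Walk:
N0 x:[37/2,38] y:[55/2,45] z:[53/2,79/2] -> hit [55/2,38], descend [3, 5, 6, 15]
  N3 x:[51/2,57/2] y:[55/2,73/2] z:[55/2,31] -> hit [55/2,57/2], descend [7, 10]
    N7 x:[51/2,26] y:[36,73/2] z:[28,31] -> miss, prune
    N10 x:[53/2,57/2] y:[55/2,59/2] z:[55/2,57/2] -> hit [55/2,57/2] leaf, test {P4@t=55/2}
  N5 x:[20,28] y:[40,45] z:[53/2,79/2] -> miss, prune
  N6 x:[32,38] y:[39,45] z:[28,37] -> miss, prune
  N15 x:[37/2,36] y:[63/2,73/2] z:[61/2,69/2] -> hit [63/2,69/2], descend [8, 13, 14]
    N8 x:[20,21] y:[63/2,67/2] z:[61/2,67/2] -> miss, prune
    N13 x:[37/2,39/2] y:[69/2,73/2] z:[63/2,34] -> miss, prune
    N14 x:[34,36] y:[32,34] z:[67/2,69/2] -> hit [34,34] leaf, test {P10@t=34}

order=[0, 3, 7, 10, 5, 6, 15, 8, 13, 14]  |boxes|=10  |leaves|=2  hit=P4

== RESULT ==
[0, 3, 7, 10, 5, 6, 15, 8, 13, 14]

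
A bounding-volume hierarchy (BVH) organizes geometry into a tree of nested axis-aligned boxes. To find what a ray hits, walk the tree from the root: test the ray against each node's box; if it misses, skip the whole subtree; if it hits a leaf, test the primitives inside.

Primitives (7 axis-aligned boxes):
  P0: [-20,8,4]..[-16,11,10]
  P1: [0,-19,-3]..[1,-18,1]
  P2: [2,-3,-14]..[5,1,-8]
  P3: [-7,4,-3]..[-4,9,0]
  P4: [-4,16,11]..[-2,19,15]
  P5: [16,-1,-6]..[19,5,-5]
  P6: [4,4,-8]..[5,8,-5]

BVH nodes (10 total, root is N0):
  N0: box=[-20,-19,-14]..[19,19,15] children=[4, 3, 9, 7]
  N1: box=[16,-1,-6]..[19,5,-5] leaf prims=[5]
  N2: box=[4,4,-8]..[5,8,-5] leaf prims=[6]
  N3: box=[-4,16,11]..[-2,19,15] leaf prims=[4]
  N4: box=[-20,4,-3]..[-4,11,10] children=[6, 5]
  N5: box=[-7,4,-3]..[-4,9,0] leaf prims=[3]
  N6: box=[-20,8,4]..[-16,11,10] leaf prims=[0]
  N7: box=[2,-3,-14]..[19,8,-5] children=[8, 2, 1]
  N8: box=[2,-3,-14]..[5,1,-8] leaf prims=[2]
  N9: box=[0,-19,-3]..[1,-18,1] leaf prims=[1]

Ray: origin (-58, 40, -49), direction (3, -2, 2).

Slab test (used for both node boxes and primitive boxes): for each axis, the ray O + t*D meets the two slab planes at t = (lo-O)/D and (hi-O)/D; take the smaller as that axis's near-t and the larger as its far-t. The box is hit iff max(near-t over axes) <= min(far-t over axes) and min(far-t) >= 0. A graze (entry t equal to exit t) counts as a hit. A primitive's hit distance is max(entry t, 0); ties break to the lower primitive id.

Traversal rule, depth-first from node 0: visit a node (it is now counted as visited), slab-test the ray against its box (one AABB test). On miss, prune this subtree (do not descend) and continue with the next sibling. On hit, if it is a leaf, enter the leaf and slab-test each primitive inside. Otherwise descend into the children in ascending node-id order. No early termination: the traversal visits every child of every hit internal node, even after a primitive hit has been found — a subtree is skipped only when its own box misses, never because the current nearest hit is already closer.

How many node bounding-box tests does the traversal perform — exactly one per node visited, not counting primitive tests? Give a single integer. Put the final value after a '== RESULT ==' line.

Trace the traversal:
N0 x:[38/3,77/3] y:[21/2,59/2] z:[35/2,32] -> hit [35/2,77/3], descend [3, 4, 7, 9]
  N3 x:[18,56/3] y:[21/2,12] z:[30,32] -> miss, prune
  N4 x:[38/3,18] y:[29/2,18] z:[23,59/2] -> miss, prune
  N7 x:[20,77/3] y:[16,43/2] z:[35/2,22] -> hit [20,43/2], descend [1, 2, 8]
    N1 x:[74/3,77/3] y:[35/2,41/2] z:[43/2,22] -> miss, prune
    N2 x:[62/3,21] y:[16,18] z:[41/2,22] -> miss, prune
    N8 x:[20,21] y:[39/2,43/2] z:[35/2,41/2] -> hit [20,41/2] leaf, test {P2@t=20}
  N9 x:[58/3,59/3] y:[29,59/2] z:[23,25] -> miss, prune

order=[0, 3, 4, 7, 1, 2, 8, 9]  |boxes|=8  |leaves|=1  hit=P2

== RESULT ==
8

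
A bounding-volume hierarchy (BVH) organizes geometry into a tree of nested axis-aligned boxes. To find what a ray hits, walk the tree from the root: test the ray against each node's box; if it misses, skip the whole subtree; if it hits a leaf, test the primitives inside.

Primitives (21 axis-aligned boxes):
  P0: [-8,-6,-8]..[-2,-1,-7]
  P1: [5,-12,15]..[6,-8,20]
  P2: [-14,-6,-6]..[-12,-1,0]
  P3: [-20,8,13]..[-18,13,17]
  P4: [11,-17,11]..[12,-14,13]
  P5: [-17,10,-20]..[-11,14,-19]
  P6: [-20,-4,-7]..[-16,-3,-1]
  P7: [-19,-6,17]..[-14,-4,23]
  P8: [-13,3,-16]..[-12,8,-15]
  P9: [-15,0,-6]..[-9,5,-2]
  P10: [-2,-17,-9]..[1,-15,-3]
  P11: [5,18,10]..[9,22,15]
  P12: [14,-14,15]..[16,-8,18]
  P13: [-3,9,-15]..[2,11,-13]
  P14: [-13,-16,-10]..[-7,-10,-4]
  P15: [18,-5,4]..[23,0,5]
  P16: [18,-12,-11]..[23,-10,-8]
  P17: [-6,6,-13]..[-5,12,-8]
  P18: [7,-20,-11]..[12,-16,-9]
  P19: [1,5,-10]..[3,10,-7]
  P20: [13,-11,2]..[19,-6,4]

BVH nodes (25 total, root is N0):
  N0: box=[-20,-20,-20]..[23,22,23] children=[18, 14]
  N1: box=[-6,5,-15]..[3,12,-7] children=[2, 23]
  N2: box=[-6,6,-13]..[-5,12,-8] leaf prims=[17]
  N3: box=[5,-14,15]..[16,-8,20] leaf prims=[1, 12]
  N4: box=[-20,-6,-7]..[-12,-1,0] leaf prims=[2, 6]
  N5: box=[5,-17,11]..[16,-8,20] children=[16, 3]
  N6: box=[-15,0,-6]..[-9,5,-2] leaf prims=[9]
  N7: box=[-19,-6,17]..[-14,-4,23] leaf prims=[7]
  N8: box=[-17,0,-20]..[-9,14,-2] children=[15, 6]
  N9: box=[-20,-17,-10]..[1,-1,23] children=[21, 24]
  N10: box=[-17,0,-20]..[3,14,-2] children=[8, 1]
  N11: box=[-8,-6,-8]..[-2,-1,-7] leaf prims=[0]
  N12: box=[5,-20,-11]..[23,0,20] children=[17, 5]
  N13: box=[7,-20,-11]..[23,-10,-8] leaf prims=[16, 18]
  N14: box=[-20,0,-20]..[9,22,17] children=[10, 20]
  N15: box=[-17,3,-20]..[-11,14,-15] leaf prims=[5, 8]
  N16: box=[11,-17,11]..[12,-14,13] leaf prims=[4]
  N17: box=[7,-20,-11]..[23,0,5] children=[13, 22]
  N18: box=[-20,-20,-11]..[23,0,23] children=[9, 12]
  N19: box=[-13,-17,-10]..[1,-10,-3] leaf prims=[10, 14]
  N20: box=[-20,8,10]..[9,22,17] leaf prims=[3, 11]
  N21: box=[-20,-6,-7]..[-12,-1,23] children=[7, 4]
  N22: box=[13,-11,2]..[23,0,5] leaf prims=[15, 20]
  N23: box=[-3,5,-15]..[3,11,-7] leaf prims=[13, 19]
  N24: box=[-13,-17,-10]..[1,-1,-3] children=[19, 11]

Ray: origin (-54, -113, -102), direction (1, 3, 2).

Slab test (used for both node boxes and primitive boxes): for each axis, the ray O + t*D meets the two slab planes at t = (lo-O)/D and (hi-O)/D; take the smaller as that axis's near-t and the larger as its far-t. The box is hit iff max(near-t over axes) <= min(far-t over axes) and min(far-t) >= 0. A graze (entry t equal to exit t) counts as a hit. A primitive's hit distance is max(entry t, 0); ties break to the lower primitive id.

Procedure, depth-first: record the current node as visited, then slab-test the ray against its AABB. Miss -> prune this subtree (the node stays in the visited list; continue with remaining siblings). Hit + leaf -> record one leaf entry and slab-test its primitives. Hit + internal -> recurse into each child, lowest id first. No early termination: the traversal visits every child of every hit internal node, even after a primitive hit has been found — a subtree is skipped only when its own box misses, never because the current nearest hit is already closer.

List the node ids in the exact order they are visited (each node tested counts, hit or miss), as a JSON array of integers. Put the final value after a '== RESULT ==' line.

Trace the traversal:
N0 x:[34,77] y:[31,45] z:[41,125/2] -> hit [41,45], descend [14, 18]
  N14 x:[34,63] y:[113/3,45] z:[41,119/2] -> hit [41,45], descend [10, 20]
    N10 x:[37,57] y:[113/3,127/3] z:[41,50] -> hit [41,127/3], descend [1, 8]
      N1 x:[48,57] y:[118/3,125/3] z:[87/2,95/2] -> miss, prune
      N8 x:[37,45] y:[113/3,127/3] z:[41,50] -> hit [41,127/3], descend [6, 15]
        N6 x:[39,45] y:[113/3,118/3] z:[48,50] -> miss, prune
        N15 x:[37,43] y:[116/3,127/3] z:[41,87/2] -> hit [41,127/3] leaf, test {P5@t=41, P8(miss)}
    N20 x:[34,63] y:[121/3,45] z:[56,119/2] -> miss, prune
  N18 x:[34,77] y:[31,113/3] z:[91/2,125/2] -> miss, prune

Summary -> nodes [0, 14, 10, 1, 8, 6, 15, 20, 18]; box-tests=9; leaf-entries=1; first=P5

== RESULT ==
[0, 14, 10, 1, 8, 6, 15, 20, 18]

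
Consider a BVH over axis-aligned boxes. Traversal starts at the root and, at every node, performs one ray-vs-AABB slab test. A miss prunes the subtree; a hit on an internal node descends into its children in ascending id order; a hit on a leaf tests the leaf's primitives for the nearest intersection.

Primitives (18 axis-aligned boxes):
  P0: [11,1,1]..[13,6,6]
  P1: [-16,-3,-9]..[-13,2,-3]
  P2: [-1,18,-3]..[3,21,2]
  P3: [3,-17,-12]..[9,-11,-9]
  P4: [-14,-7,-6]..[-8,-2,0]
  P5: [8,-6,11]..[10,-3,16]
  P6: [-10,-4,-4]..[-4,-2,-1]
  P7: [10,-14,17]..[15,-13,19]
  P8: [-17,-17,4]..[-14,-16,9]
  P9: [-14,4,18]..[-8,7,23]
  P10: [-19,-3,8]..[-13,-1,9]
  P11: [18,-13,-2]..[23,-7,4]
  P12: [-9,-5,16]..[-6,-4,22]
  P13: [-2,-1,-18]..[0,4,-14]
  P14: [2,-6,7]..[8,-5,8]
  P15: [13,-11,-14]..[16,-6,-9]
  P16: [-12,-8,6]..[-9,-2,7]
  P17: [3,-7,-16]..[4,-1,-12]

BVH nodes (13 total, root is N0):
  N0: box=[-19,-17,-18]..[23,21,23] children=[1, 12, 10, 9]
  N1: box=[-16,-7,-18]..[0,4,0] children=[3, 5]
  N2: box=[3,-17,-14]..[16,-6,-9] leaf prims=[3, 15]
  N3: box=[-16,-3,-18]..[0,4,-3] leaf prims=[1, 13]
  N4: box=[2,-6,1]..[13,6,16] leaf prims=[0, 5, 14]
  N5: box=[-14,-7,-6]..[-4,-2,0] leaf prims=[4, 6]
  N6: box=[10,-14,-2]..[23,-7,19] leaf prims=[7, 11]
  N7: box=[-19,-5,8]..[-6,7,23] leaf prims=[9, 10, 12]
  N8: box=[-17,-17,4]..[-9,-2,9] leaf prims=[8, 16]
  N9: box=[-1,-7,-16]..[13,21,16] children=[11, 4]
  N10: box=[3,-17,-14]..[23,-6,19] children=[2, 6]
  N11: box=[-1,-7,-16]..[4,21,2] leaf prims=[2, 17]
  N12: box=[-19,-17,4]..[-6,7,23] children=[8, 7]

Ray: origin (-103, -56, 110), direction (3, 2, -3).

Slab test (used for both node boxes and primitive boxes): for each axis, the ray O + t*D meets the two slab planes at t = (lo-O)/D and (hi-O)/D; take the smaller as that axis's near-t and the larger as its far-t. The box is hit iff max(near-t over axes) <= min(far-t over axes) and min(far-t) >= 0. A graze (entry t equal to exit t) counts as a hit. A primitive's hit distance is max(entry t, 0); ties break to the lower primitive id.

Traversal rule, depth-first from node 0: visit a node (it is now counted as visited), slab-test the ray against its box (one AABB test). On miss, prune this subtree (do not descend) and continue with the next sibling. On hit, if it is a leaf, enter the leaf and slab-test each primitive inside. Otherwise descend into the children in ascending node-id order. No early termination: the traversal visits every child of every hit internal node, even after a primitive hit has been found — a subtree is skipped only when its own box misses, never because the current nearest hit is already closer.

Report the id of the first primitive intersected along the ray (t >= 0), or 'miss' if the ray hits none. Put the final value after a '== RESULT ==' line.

Trace the traversal:
N0 x:[28,42] y:[39/2,77/2] z:[29,128/3] -> hit [29,77/2], descend [1, 9, 10, 12]
  N1 x:[29,103/3] y:[49/2,30] z:[110/3,128/3] -> miss, prune
  N9 x:[34,116/3] y:[49/2,77/2] z:[94/3,42] -> hit [34,77/2], descend [4, 11]
    N4 x:[35,116/3] y:[25,31] z:[94/3,109/3] -> miss, prune
    N11 x:[34,107/3] y:[49/2,77/2] z:[36,42] -> miss, prune
  N10 x:[106/3,42] y:[39/2,25] z:[91/3,124/3] -> miss, prune
  N12 x:[28,97/3] y:[39/2,63/2] z:[29,106/3] -> hit [29,63/2], descend [7, 8]
    N7 x:[28,97/3] y:[51/2,63/2] z:[29,34] -> hit [29,63/2] leaf, test {P9@t=30, P10(miss), P12(miss)}
    N8 x:[86/3,94/3] y:[39/2,27] z:[101/3,106/3] -> miss, prune

order=[0, 1, 9, 4, 11, 10, 12, 7, 8]  |boxes|=9  |leaves|=1  hit=P9

== RESULT ==
9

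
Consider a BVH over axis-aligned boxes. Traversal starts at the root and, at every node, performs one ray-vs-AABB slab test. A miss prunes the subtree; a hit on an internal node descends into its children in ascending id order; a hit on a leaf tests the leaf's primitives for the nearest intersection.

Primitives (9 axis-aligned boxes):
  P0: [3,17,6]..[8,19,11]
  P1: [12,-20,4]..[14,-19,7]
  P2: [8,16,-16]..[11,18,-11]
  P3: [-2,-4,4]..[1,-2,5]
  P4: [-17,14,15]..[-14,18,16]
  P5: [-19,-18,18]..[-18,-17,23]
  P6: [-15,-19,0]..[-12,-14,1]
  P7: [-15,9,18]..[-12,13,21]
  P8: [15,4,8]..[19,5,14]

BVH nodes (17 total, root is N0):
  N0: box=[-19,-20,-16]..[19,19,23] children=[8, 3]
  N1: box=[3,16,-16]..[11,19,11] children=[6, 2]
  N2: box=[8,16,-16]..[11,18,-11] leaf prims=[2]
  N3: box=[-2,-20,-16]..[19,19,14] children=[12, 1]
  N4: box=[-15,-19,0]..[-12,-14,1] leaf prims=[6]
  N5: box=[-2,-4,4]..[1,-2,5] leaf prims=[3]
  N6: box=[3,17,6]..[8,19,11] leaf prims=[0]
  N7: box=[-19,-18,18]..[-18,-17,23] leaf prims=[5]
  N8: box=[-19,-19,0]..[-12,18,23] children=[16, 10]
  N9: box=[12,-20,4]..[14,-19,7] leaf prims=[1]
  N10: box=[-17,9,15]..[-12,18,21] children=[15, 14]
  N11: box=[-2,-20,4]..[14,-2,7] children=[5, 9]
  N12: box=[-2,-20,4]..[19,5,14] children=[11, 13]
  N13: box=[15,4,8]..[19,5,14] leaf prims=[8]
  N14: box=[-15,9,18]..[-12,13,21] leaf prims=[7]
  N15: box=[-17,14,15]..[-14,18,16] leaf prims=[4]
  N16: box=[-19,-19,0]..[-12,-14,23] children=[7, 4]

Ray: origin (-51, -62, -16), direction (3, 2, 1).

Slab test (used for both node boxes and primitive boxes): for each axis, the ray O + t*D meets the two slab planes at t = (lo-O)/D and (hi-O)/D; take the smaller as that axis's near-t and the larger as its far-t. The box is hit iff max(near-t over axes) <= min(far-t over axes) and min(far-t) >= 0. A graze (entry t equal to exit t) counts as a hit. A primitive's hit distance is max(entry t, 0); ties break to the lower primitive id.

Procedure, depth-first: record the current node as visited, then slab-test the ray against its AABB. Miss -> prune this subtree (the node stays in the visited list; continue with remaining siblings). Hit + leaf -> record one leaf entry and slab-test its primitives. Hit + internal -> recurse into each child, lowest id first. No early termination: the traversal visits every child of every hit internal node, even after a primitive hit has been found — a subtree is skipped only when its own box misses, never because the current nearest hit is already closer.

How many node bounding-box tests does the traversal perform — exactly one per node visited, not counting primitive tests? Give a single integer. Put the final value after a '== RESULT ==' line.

Walk:
N0 x:[32/3,70/3] y:[21,81/2] z:[0,39] -> hit [21,70/3], descend [3, 8]
  N3 x:[49/3,70/3] y:[21,81/2] z:[0,30] -> hit [21,70/3], descend [1, 12]
    N1 x:[18,62/3] y:[39,81/2] z:[0,27] -> miss, prune
    N12 x:[49/3,70/3] y:[21,67/2] z:[20,30] -> hit [21,70/3], descend [11, 13]
      N11 x:[49/3,65/3] y:[21,30] z:[20,23] -> hit [21,65/3], descend [5, 9]
        N5 x:[49/3,52/3] y:[29,30] z:[20,21] -> miss, prune
        N9 x:[21,65/3] y:[21,43/2] z:[20,23] -> hit [21,43/2] leaf, test {P1@t=21}
      N13 x:[22,70/3] y:[33,67/2] z:[24,30] -> miss, prune
  N8 x:[32/3,13] y:[43/2,40] z:[16,39] -> miss, prune

order=[0, 3, 1, 12, 11, 5, 9, 13, 8]  |boxes|=9  |leaves|=1  hit=P1

== RESULT ==
9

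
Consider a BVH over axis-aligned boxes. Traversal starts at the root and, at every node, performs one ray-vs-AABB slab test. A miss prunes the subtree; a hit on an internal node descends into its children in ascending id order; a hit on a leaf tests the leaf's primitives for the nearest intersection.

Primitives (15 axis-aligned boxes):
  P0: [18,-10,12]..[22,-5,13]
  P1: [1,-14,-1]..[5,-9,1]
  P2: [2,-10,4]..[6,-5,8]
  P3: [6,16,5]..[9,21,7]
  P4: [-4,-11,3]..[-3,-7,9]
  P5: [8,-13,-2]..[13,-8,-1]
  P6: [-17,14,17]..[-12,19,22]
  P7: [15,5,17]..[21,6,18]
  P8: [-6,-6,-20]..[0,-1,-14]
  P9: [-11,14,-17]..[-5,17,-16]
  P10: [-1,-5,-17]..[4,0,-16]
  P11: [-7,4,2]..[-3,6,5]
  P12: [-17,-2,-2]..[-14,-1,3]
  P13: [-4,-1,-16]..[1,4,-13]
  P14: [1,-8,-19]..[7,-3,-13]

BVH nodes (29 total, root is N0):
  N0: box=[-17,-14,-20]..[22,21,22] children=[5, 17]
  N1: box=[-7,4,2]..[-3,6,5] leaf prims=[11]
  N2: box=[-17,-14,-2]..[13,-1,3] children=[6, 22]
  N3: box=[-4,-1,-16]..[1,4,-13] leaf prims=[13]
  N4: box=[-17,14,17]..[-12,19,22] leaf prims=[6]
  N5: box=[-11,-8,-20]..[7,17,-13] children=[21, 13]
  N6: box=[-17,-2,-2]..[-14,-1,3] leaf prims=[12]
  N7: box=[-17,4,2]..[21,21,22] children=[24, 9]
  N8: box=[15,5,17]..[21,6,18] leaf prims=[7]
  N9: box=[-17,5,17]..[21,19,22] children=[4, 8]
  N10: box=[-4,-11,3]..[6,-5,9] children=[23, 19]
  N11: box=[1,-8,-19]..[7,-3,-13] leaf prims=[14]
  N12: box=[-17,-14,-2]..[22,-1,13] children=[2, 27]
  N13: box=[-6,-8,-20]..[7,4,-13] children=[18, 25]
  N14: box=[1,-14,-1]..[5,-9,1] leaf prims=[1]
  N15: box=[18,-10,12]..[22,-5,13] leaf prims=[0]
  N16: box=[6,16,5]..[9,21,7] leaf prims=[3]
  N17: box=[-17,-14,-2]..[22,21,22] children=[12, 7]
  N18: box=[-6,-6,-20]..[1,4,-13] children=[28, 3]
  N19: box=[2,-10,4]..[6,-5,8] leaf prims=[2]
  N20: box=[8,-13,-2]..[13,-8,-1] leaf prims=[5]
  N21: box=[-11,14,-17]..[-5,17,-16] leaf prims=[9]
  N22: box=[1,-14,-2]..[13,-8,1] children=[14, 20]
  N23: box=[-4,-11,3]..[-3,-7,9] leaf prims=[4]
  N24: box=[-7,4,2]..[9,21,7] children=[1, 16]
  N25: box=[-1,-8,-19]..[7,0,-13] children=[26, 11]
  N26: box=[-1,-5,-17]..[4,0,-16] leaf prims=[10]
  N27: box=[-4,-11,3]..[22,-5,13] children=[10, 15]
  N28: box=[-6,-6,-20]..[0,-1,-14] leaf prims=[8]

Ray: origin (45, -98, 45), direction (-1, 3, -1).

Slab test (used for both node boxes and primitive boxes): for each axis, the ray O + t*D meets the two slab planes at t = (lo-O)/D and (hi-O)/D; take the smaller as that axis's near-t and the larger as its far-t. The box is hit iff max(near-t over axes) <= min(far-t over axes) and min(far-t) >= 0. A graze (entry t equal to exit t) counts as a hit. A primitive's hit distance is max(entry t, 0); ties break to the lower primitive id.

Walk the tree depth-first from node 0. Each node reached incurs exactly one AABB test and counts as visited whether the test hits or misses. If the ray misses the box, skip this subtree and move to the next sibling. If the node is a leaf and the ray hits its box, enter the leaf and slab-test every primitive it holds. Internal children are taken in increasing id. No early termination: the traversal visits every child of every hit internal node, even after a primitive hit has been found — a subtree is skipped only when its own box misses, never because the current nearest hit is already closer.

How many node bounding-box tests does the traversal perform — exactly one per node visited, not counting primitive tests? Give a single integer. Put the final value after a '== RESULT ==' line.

Traverse from the root:
N0 x:[23,62] y:[28,119/3] z:[23,65] -> hit [28,119/3], descend [5, 17]
  N5 x:[38,56] y:[30,115/3] z:[58,65] -> miss, prune
  N17 x:[23,62] y:[28,119/3] z:[23,47] -> hit [28,119/3], descend [7, 12]
    N7 x:[24,62] y:[34,119/3] z:[23,43] -> hit [34,119/3], descend [9, 24]
      N9 x:[24,62] y:[103/3,39] z:[23,28] -> miss, prune
      N24 x:[36,52] y:[34,119/3] z:[38,43] -> hit [38,119/3], descend [1, 16]
        N1 x:[48,52] y:[34,104/3] z:[40,43] -> miss, prune
        N16 x:[36,39] y:[38,119/3] z:[38,40] -> hit [38,39] leaf, test {P3@t=38}
    N12 x:[23,62] y:[28,97/3] z:[32,47] -> hit [32,97/3], descend [2, 27]
      N2 x:[32,62] y:[28,97/3] z:[42,47] -> miss, prune
      N27 x:[23,49] y:[29,31] z:[32,42] -> miss, prune

Summary -> nodes [0, 5, 17, 7, 9, 24, 1, 16, 12, 2, 27]; box-tests=11; leaf-entries=1; first=P3

== RESULT ==
11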